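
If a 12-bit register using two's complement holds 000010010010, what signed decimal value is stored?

146

MSB is 0, so the value is non-negative: 000010010010 = 146.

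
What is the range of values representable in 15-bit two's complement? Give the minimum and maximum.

min = -16384, max = 16383

Minimum: −2^14 = -16384.
Maximum: 2^14 − 1 = 16383.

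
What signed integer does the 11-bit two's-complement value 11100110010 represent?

MSB is 1, so the value is negative.
Invert: 00011001101. Add 1: 00011001110 = 206. So the value is −206.

-206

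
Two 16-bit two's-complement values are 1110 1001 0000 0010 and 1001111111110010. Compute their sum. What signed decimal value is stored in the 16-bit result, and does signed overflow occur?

1110 1001 0000 0010 → 1110100100000010 = -5886 (signed)
1001111111110010 = -24590 (signed)
  1110100100000010
+ 1001111111110010
= 1000100011110100  (discard carry-out 1)
Result 1000100011110100: MSB = 1 → 35060 − 65536 = -30476.
Both addends are negative and so is the stored result: no signed overflow.

-30476; no overflow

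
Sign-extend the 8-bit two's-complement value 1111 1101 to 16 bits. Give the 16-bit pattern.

1111111111111101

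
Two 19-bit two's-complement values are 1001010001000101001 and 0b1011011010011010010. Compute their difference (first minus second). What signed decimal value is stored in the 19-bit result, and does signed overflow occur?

-70313; no overflow

1001010001000101001 = -220631 (signed)
0b1011011010011010010 → 1011011010011010010 = -150318 (signed)
Subtract via negate-and-add: invert 1011011010011010010 + 1 = 0100100101100101110 (i.e. 150318).
  1001010001000101001
+ 0100100101100101110
= 1101110110101010111
Result 1101110110101010111: MSB = 1 → 453975 − 524288 = -70313.
Addends (after negating the subtrahend) have opposite signs, so signed overflow cannot occur.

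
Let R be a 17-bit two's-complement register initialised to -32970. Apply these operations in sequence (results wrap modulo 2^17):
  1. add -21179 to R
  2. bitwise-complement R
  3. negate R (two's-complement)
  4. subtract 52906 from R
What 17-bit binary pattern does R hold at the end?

00101110111010010

Start: R = -32970 = 10111111100110110.
R = -32970 + (-21179) = -54149 = 10010110001111011
R = NOT 10010110001111011 = 01101001110000100 = 54148
R = −(54148) = -54148 = 10010110001111100
R = -54148 − 52906 = -107054; wraps to 24018 = 00101110111010010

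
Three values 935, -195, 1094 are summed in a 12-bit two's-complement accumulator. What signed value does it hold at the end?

1834

935 + (-195) = 740 (001011100100)
740 + 1094 = 1834 (011100101010)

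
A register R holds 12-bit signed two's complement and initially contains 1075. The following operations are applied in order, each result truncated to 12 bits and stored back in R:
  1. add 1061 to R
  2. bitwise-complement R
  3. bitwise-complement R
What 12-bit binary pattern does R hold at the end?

Start: R = 1075 = 010000110011.
R = 1075 + 1061 = 2136; wraps to -1960 = 100001011000
R = NOT 100001011000 = 011110100111 = 1959
R = NOT 011110100111 = 100001011000 = -1960

100001011000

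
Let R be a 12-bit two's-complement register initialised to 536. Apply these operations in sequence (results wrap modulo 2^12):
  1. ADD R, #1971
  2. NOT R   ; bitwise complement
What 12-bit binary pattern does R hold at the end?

Start: R = 536 = 001000011000.
R = 536 + 1971 = 2507; wraps to -1589 = 100111001011
R = NOT 100111001011 = 011000110100 = 1588

011000110100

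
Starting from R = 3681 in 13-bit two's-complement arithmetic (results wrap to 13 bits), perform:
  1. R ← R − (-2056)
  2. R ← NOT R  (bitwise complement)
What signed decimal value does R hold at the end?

Start: R = 3681 = 0111001100001.
R = 3681 − (-2056) = 5737; wraps to -2455 = 1011001101001
R = NOT 1011001101001 = 0100110010110 = 2454

2454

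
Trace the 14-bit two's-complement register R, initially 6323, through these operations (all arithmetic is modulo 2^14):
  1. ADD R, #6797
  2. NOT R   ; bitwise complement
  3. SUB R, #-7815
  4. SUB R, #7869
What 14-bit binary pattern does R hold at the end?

Start: R = 6323 = 01100010110011.
R = 6323 + 6797 = 13120; wraps to -3264 = 11001101000000
R = NOT 11001101000000 = 00110010111111 = 3263
R = 3263 − (-7815) = 11078; wraps to -5306 = 10101101000110
R = -5306 − 7869 = -13175; wraps to 3209 = 00110010001001

00110010001001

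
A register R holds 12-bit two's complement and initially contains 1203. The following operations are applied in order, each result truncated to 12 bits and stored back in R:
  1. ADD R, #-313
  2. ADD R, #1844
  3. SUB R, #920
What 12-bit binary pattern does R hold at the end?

011100010110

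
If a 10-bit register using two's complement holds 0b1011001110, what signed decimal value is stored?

-306

MSB is 1, so the value is negative.
Invert: 0100110001. Add 1: 0100110010 = 306. So the value is −306.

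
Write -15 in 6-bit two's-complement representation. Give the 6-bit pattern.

110001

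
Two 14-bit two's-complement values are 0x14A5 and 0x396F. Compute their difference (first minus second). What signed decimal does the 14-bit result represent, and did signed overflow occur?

6966; no overflow

0x14A5 = 01010010100101 = 5285 (signed)
0x396F = 11100101101111 = -1681 (signed)
Subtract via negate-and-add: invert 11100101101111 + 1 = 00011010010001 (i.e. 1681).
  01010010100101
+ 00011010010001
= 01101100110110
Result 01101100110110: MSB = 0 → value 6966.
Both addends (after negating the subtrahend) are non-negative and so is the stored result: no signed overflow.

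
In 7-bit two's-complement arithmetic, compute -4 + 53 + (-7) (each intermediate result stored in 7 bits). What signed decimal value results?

-4 + 53 = 49 (0110001)
49 + (-7) = 42 (0101010)

42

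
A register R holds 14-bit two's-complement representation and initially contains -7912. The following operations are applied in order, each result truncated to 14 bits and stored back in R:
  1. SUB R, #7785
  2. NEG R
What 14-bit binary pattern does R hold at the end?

11110101010001

Start: R = -7912 = 10000100011000.
R = -7912 − 7785 = -15697; wraps to 687 = 00001010101111
R = −(687) = -687 = 11110101010001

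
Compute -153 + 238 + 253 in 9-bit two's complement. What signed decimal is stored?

-174

-153 + 238 = 85 (001010101)
85 + 253 = 338 → wraps to -174 (101010010)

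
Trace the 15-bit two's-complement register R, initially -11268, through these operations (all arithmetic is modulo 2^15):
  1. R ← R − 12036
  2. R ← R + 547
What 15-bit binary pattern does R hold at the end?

Start: R = -11268 = 101001111111100.
R = -11268 − 12036 = -23304; wraps to 9464 = 010010011111000
R = 9464 + 547 = 10011 = 010011100011011

010011100011011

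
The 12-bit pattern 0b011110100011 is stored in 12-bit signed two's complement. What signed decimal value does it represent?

MSB is 0, so the value is non-negative: 011110100011 = 1955.

1955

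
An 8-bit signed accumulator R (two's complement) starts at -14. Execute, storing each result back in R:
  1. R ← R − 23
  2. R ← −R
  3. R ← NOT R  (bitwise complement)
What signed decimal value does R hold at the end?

-38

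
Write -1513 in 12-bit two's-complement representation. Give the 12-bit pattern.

101000010111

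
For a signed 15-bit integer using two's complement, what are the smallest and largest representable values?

Minimum: −2^14 = -16384.
Maximum: 2^14 − 1 = 16383.

min = -16384, max = 16383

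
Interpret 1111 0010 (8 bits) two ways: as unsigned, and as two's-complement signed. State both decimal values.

unsigned = 242, signed = -14

Unsigned: 11110010 = 242.
Signed: MSB=1 → 242 − 256 = -14.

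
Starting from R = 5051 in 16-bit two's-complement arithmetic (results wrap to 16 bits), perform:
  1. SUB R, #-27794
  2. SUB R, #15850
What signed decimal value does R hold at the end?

16995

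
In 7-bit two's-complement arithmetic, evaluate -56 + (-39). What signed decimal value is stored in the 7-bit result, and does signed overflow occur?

-56 → 1001000
-39 → 1011001
  1001000
+ 1011001
= 0100001  (discard carry-out 1)
Result 0100001: MSB = 0 → value 33.
Both addends are negative but the stored result is non-negative: signed overflow. The true value -56 + (-39) = -95 lies outside [-64, 63].

33; overflow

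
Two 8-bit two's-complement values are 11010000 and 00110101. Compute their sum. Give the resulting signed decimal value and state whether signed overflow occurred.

11010000 = -48 (signed)
00110101 = 53 (signed)
  11010000
+ 00110101
= 00000101  (discard carry-out 1)
Result 00000101: MSB = 0 → value 5.
Addends have opposite signs, so signed overflow cannot occur.

5; no overflow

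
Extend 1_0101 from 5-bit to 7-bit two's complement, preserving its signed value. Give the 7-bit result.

MSB of 10101 is 1; replicate it into the new high bits.
11|10101 → 1110101 (still -11).

1110101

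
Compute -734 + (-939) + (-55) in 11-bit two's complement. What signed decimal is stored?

320

-734 + (-939) = -1673 → wraps to 375 (00101110111)
375 + (-55) = 320 (00101000000)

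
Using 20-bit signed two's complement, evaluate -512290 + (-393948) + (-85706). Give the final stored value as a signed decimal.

56632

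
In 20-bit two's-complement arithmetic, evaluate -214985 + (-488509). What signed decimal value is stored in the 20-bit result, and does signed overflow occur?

345082; overflow

-214985 → 11001011100000110111
-488509 → 10001000101111000011
  11001011100000110111
+ 10001000101111000011
= 01010100001111111010  (discard carry-out 1)
Result 01010100001111111010: MSB = 0 → value 345082.
Both addends are negative but the stored result is non-negative: signed overflow. The true value -214985 + (-488509) = -703494 lies outside [-524288, 524287].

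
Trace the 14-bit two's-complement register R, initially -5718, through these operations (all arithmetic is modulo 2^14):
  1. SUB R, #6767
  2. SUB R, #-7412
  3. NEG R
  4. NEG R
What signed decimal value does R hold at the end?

Start: R = -5718 = 10100110101010.
R = -5718 − 6767 = -12485; wraps to 3899 = 00111100111011
R = 3899 − (-7412) = 11311; wraps to -5073 = 10110000101111
R = −(-5073) = 5073 = 01001111010001
R = −(5073) = -5073 = 10110000101111

-5073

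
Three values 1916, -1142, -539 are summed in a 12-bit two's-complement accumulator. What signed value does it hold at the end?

235

1916 + (-1142) = 774 (001100000110)
774 + (-539) = 235 (000011101011)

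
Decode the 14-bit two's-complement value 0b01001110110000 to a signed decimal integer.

MSB is 0, so the value is non-negative: 01001110110000 = 5040.

5040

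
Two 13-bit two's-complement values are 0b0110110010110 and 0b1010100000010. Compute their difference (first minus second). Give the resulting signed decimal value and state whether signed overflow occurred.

-1900; overflow

0b0110110010110 → 0110110010110 = 3478 (signed)
0b1010100000010 → 1010100000010 = -2814 (signed)
Subtract via negate-and-add: invert 1010100000010 + 1 = 0101011111110 (i.e. 2814).
  0110110010110
+ 0101011111110
= 1100010010100
Result 1100010010100: MSB = 1 → 6292 − 8192 = -1900.
Both addends (after negating the subtrahend) are non-negative but the stored result is negative: signed overflow. The true value 3478 − (-2814) = 6292 lies outside [-4096, 4095].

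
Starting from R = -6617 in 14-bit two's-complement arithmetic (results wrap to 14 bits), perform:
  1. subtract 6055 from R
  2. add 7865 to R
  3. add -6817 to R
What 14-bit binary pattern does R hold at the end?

01001010011000

Start: R = -6617 = 10011000100111.
R = -6617 − 6055 = -12672; wraps to 3712 = 00111010000000
R = 3712 + 7865 = 11577; wraps to -4807 = 10110100111001
R = -4807 + (-6817) = -11624; wraps to 4760 = 01001010011000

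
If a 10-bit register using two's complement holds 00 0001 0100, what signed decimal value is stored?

20

MSB is 0, so the value is non-negative: 0000010100 = 20.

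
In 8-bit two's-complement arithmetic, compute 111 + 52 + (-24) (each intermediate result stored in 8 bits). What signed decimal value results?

-117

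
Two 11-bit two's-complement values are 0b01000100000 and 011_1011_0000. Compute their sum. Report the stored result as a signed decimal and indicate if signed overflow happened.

0b01000100000 → 01000100000 = 544 (signed)
011_1011_0000 → 01110110000 = 944 (signed)
  01000100000
+ 01110110000
= 10111010000
Result 10111010000: MSB = 1 → 1488 − 2048 = -560.
Both addends are non-negative but the stored result is negative: signed overflow. The true value 544 + 944 = 1488 lies outside [-1024, 1023].

-560; overflow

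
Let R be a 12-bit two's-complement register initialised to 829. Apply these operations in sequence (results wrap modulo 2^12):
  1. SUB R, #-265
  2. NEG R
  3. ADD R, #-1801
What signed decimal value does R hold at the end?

1201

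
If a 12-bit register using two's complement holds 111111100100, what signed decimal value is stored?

MSB is 1, so the value is negative.
Unsigned reading: 4068. Subtract 2^12 = 4096: 4068 − 4096 = -28.

-28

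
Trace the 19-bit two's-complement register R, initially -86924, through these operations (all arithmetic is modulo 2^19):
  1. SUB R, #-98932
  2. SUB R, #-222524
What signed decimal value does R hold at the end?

Start: R = -86924 = 1101010110001110100.
R = -86924 − (-98932) = 12008 = 0000010111011101000
R = 12008 − (-222524) = 234532 = 0111001010000100100

234532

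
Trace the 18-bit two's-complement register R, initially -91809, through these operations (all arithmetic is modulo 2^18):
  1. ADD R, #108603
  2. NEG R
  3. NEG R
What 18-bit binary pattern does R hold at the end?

Start: R = -91809 = 101001100101011111.
R = -91809 + 108603 = 16794 = 000100000110011010
R = −(16794) = -16794 = 111011111001100110
R = −(-16794) = 16794 = 000100000110011010

000100000110011010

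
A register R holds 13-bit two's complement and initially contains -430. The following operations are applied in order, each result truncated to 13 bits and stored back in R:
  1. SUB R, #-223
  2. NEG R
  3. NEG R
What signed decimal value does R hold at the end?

Start: R = -430 = 1111001010010.
R = -430 − (-223) = -207 = 1111100110001
R = −(-207) = 207 = 0000011001111
R = −(207) = -207 = 1111100110001

-207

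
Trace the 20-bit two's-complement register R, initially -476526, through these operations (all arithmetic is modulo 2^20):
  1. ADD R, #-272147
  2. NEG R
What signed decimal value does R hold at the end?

-299903

Start: R = -476526 = 10001011101010010010.
R = -476526 + (-272147) = -748673; wraps to 299903 = 01001001001101111111
R = −(299903) = -299903 = 10110110110010000001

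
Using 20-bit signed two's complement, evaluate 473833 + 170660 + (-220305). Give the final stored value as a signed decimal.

473833 + 170660 = 644493 → wraps to -404083 (10011101010110001101)
-404083 + (-220305) = -624388 → wraps to 424188 (01100111100011111100)

424188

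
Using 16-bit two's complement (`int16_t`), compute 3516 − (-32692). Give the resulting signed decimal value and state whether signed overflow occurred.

-29328; overflow

3516 → 0000110110111100
-32692 → 1000000001001100
Subtract via negate-and-add: invert 1000000001001100 + 1 = 0111111110110100 (i.e. 32692).
  0000110110111100
+ 0111111110110100
= 1000110101110000
Result 1000110101110000: MSB = 1 → 36208 − 65536 = -29328.
Both addends (after negating the subtrahend) are non-negative but the stored result is negative: signed overflow. The true value 3516 − (-32692) = 36208 lies outside [-32768, 32767].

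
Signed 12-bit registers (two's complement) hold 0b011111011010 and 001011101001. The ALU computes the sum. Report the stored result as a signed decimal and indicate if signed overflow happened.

-1341; overflow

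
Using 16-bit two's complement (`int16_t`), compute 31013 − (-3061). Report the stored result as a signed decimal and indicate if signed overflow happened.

31013 → 0111100100100101
-3061 → 1111010000001011
Subtract via negate-and-add: invert 1111010000001011 + 1 = 0000101111110101 (i.e. 3061).
  0111100100100101
+ 0000101111110101
= 1000010100011010
Result 1000010100011010: MSB = 1 → 34074 − 65536 = -31462.
Both addends (after negating the subtrahend) are non-negative but the stored result is negative: signed overflow. The true value 31013 − (-3061) = 34074 lies outside [-32768, 32767].

-31462; overflow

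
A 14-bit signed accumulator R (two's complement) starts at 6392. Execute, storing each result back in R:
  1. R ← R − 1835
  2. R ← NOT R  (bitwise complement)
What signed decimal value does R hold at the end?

Start: R = 6392 = 01100011111000.
R = 6392 − 1835 = 4557 = 01000111001101
R = NOT 01000111001101 = 10111000110010 = -4558

-4558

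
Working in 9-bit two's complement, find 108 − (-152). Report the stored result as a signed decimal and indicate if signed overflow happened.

108 → 001101100
-152 → 101101000
Subtract via negate-and-add: invert 101101000 + 1 = 010011000 (i.e. 152).
  001101100
+ 010011000
= 100000100
Result 100000100: MSB = 1 → 260 − 512 = -252.
Both addends (after negating the subtrahend) are non-negative but the stored result is negative: signed overflow. The true value 108 − (-152) = 260 lies outside [-256, 255].

-252; overflow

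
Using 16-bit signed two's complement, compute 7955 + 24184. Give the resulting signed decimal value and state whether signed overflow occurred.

32139; no overflow

7955 → 0001111100010011
24184 → 0101111001111000
  0001111100010011
+ 0101111001111000
= 0111110110001011
Result 0111110110001011: MSB = 0 → value 32139.
Both addends are non-negative and so is the stored result: no signed overflow.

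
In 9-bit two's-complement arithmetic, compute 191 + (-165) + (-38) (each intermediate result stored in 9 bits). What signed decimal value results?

-12

191 + (-165) = 26 (000011010)
26 + (-38) = -12 (111110100)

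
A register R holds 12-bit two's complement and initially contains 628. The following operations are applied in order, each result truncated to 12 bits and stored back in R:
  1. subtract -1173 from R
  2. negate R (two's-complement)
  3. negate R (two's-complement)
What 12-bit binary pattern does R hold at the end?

011100001001

Start: R = 628 = 001001110100.
R = 628 − (-1173) = 1801 = 011100001001
R = −(1801) = -1801 = 100011110111
R = −(-1801) = 1801 = 011100001001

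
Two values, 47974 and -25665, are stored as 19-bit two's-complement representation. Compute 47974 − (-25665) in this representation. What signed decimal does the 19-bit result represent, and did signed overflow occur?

47974 → 0001011101101100110
-25665 → 1111001101110111111
Subtract via negate-and-add: invert 1111001101110111111 + 1 = 0000110010001000001 (i.e. 25665).
  0001011101101100110
+ 0000110010001000001
= 0010001111110100111
Result 0010001111110100111: MSB = 0 → value 73639.
Both addends (after negating the subtrahend) are non-negative and so is the stored result: no signed overflow.

73639; no overflow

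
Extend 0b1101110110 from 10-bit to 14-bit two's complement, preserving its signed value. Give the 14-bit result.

MSB of 1101110110 is 1; replicate it into the new high bits.
1111|1101110110 → 11111101110110 (still -138).

11111101110110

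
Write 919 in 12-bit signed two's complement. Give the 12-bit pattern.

001110010111

919 is non-negative, so write it directly in 12 bits: 001110010111.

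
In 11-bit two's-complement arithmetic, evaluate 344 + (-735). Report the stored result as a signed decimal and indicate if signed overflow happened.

-391; no overflow

344 → 00101011000
-735 → 10100100001
  00101011000
+ 10100100001
= 11001111001
Result 11001111001: MSB = 1 → 1657 − 2048 = -391.
Addends have opposite signs, so signed overflow cannot occur.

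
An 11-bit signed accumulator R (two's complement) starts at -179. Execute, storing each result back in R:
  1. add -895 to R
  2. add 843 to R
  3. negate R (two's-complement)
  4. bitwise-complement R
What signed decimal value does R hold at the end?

Start: R = -179 = 11101001101.
R = -179 + (-895) = -1074; wraps to 974 = 01111001110
R = 974 + 843 = 1817; wraps to -231 = 11100011001
R = −(-231) = 231 = 00011100111
R = NOT 00011100111 = 11100011000 = -232

-232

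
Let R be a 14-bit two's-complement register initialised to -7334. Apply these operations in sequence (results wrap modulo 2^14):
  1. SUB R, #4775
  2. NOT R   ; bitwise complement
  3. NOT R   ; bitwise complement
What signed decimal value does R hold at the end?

4275

Start: R = -7334 = 10001101011010.
R = -7334 − 4775 = -12109; wraps to 4275 = 01000010110011
R = NOT 01000010110011 = 10111101001100 = -4276
R = NOT 10111101001100 = 01000010110011 = 4275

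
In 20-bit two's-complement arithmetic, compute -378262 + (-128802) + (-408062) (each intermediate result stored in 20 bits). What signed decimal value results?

133450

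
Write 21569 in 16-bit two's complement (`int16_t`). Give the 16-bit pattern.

0101010001000001

21569 is non-negative, so write it directly in 16 bits: 0101010001000001.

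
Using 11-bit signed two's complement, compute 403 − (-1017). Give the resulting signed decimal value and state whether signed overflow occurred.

403 → 00110010011
-1017 → 10000000111
Subtract via negate-and-add: invert 10000000111 + 1 = 01111111001 (i.e. 1017).
  00110010011
+ 01111111001
= 10110001100
Result 10110001100: MSB = 1 → 1420 − 2048 = -628.
Both addends (after negating the subtrahend) are non-negative but the stored result is negative: signed overflow. The true value 403 − (-1017) = 1420 lies outside [-1024, 1023].

-628; overflow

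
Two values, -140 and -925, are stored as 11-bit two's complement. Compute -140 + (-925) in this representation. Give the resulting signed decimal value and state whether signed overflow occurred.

983; overflow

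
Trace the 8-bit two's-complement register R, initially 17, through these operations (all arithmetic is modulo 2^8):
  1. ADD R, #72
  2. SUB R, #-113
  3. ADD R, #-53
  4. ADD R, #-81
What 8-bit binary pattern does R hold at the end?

01000100

Start: R = 17 = 00010001.
R = 17 + 72 = 89 = 01011001
R = 89 − (-113) = 202; wraps to -54 = 11001010
R = -54 + (-53) = -107 = 10010101
R = -107 + (-81) = -188; wraps to 68 = 01000100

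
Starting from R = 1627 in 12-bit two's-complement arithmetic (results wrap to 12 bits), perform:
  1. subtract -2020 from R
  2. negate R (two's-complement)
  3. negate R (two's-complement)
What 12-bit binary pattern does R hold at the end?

Start: R = 1627 = 011001011011.
R = 1627 − (-2020) = 3647; wraps to -449 = 111000111111
R = −(-449) = 449 = 000111000001
R = −(449) = -449 = 111000111111

111000111111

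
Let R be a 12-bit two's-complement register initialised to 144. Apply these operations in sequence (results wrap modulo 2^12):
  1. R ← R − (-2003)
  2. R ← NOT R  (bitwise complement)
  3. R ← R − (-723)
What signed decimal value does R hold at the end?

Start: R = 144 = 000010010000.
R = 144 − (-2003) = 2147; wraps to -1949 = 100001100011
R = NOT 100001100011 = 011110011100 = 1948
R = 1948 − (-723) = 2671; wraps to -1425 = 101001101111

-1425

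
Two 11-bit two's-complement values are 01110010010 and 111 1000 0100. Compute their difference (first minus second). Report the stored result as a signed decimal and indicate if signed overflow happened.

01110010010 = 914 (signed)
111 1000 0100 → 11110000100 = -124 (signed)
Subtract via negate-and-add: invert 11110000100 + 1 = 00001111100 (i.e. 124).
  01110010010
+ 00001111100
= 10000001110
Result 10000001110: MSB = 1 → 1038 − 2048 = -1010.
Both addends (after negating the subtrahend) are non-negative but the stored result is negative: signed overflow. The true value 914 − (-124) = 1038 lies outside [-1024, 1023].

-1010; overflow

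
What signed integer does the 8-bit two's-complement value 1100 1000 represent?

-56

MSB is 1, so the value is negative.
Unsigned reading: 200. Subtract 2^8 = 256: 200 − 256 = -56.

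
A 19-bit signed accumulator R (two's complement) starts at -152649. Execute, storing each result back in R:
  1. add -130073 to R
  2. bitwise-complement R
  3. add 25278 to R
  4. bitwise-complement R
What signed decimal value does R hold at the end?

Start: R = -152649 = 1011010101110110111.
R = -152649 + (-130073) = -282722; wraps to 241566 = 0111010111110011110
R = NOT 0111010111110011110 = 1000101000001100001 = -241567
R = -241567 + 25278 = -216289 = 1001011001100011111
R = NOT 1001011001100011111 = 0110100110011100000 = 216288

216288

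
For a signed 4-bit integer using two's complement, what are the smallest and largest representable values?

min = -8, max = 7

Minimum: −2^3 = -8.
Maximum: 2^3 − 1 = 7.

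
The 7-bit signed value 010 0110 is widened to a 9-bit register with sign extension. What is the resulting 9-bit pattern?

000100110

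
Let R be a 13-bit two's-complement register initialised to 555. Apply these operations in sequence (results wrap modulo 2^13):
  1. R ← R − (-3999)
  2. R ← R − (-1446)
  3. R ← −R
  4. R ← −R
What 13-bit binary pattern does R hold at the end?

1011101110000

Start: R = 555 = 0001000101011.
R = 555 − (-3999) = 4554; wraps to -3638 = 1000111001010
R = -3638 − (-1446) = -2192 = 1011101110000
R = −(-2192) = 2192 = 0100010010000
R = −(2192) = -2192 = 1011101110000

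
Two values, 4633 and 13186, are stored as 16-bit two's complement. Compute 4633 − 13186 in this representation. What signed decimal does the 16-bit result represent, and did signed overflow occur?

-8553; no overflow

4633 → 0001001000011001
13186 → 0011001110000010
Subtract via negate-and-add: invert 0011001110000010 + 1 = 1100110001111110 (i.e. -13186).
  0001001000011001
+ 1100110001111110
= 1101111010010111
Result 1101111010010111: MSB = 1 → 56983 − 65536 = -8553.
Addends (after negating the subtrahend) have opposite signs, so signed overflow cannot occur.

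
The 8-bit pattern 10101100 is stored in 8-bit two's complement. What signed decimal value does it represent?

MSB is 1, so the value is negative.
Unsigned reading: 172. Subtract 2^8 = 256: 172 − 256 = -84.

-84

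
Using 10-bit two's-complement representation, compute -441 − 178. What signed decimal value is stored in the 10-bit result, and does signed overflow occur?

-441 → 1001000111
178 → 0010110010
Subtract via negate-and-add: invert 0010110010 + 1 = 1101001110 (i.e. -178).
  1001000111
+ 1101001110
= 0110010101  (discard carry-out 1)
Result 0110010101: MSB = 0 → value 405.
Both addends (after negating the subtrahend) are negative but the stored result is non-negative: signed overflow. The true value -441 − 178 = -619 lies outside [-512, 511].

405; overflow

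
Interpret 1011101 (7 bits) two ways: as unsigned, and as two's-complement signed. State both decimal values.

unsigned = 93, signed = -35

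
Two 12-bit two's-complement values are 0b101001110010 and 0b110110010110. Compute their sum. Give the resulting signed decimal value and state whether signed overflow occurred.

-2040; no overflow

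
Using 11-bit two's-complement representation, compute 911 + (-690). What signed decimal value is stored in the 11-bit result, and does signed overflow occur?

221; no overflow

911 → 01110001111
-690 → 10101001110
  01110001111
+ 10101001110
= 00011011101  (discard carry-out 1)
Result 00011011101: MSB = 0 → value 221.
Addends have opposite signs, so signed overflow cannot occur.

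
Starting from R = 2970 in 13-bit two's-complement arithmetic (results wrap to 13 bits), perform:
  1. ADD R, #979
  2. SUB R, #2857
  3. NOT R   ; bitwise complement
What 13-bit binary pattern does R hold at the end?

1101110111011

Start: R = 2970 = 0101110011010.
R = 2970 + 979 = 3949 = 0111101101101
R = 3949 − 2857 = 1092 = 0010001000100
R = NOT 0010001000100 = 1101110111011 = -1093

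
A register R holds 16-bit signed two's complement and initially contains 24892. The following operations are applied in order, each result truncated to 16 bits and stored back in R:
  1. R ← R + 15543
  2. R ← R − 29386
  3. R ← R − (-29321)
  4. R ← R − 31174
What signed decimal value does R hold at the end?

9196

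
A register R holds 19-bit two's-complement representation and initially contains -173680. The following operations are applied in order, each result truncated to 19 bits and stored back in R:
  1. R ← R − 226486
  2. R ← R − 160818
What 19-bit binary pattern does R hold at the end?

Start: R = -173680 = 1010101100110010000.
R = -173680 − 226486 = -400166; wraps to 124122 = 0011110010011011010
R = 124122 − 160818 = -36696 = 1110111000010101000

1110111000010101000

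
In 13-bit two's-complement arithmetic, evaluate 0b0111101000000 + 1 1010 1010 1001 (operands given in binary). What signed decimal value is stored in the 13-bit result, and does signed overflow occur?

0b0111101000000 → 0111101000000 = 3904 (signed)
1 1010 1010 1001 → 1101010101001 = -1367 (signed)
  0111101000000
+ 1101010101001
= 0100111101001  (discard carry-out 1)
Result 0100111101001: MSB = 0 → value 2537.
Addends have opposite signs, so signed overflow cannot occur.

2537; no overflow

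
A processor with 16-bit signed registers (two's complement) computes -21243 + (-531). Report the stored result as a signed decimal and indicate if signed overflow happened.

-21774; no overflow

-21243 → 1010110100000101
-531 → 1111110111101101
  1010110100000101
+ 1111110111101101
= 1010101011110010  (discard carry-out 1)
Result 1010101011110010: MSB = 1 → 43762 − 65536 = -21774.
Both addends are negative and so is the stored result: no signed overflow.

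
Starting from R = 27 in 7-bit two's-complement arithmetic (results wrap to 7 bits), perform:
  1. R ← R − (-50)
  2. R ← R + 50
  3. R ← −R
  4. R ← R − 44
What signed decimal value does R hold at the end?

Start: R = 27 = 0011011.
R = 27 − (-50) = 77; wraps to -51 = 1001101
R = -51 + 50 = -1 = 1111111
R = −(-1) = 1 = 0000001
R = 1 − 44 = -43 = 1010101

-43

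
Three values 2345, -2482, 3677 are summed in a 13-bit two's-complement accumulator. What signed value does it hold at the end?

3540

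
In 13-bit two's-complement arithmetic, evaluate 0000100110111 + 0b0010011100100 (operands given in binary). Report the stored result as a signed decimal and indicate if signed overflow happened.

1563; no overflow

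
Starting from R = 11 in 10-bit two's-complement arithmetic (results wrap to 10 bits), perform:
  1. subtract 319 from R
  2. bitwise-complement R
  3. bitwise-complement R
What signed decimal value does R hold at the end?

-308

Start: R = 11 = 0000001011.
R = 11 − 319 = -308 = 1011001100
R = NOT 1011001100 = 0100110011 = 307
R = NOT 0100110011 = 1011001100 = -308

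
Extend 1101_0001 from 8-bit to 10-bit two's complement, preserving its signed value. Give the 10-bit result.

MSB of 11010001 is 1; replicate it into the new high bits.
11|11010001 → 1111010001 (still -47).

1111010001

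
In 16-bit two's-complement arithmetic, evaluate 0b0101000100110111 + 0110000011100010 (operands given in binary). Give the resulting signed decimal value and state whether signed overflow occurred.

-19943; overflow

0b0101000100110111 → 0101000100110111 = 20791 (signed)
0110000011100010 = 24802 (signed)
  0101000100110111
+ 0110000011100010
= 1011001000011001
Result 1011001000011001: MSB = 1 → 45593 − 65536 = -19943.
Both addends are non-negative but the stored result is negative: signed overflow. The true value 20791 + 24802 = 45593 lies outside [-32768, 32767].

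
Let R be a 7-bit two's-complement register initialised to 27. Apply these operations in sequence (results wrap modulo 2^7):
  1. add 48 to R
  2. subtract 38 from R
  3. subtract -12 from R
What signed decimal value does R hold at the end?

49

Start: R = 27 = 0011011.
R = 27 + 48 = 75; wraps to -53 = 1001011
R = -53 − 38 = -91; wraps to 37 = 0100101
R = 37 − (-12) = 49 = 0110001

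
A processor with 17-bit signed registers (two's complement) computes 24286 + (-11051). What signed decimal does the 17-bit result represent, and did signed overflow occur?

24286 → 00101111011011110
-11051 → 11101010011010101
  00101111011011110
+ 11101010011010101
= 00011001110110011  (discard carry-out 1)
Result 00011001110110011: MSB = 0 → value 13235.
Addends have opposite signs, so signed overflow cannot occur.

13235; no overflow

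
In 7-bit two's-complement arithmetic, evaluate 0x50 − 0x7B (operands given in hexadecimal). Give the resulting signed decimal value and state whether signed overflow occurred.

-43; no overflow

0x50 = 1010000 = -48 (signed)
0x7B = 1111011 = -5 (signed)
Subtract via negate-and-add: invert 1111011 + 1 = 0000101 (i.e. 5).
  1010000
+ 0000101
= 1010101
Result 1010101: MSB = 1 → 85 − 128 = -43.
Addends (after negating the subtrahend) have opposite signs, so signed overflow cannot occur.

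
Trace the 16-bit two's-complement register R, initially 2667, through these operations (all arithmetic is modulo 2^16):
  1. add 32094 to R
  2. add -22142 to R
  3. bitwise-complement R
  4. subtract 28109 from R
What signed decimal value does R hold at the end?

24807

Start: R = 2667 = 0000101001101011.
R = 2667 + 32094 = 34761; wraps to -30775 = 1000011111001001
R = -30775 + (-22142) = -52917; wraps to 12619 = 0011000101001011
R = NOT 0011000101001011 = 1100111010110100 = -12620
R = -12620 − 28109 = -40729; wraps to 24807 = 0110000011100111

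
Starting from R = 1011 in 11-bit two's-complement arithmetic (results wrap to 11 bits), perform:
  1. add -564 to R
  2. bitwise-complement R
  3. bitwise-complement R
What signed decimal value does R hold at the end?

447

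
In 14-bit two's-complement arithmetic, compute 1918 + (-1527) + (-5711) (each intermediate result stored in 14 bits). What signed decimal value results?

-5320

1918 + (-1527) = 391 (00000110000111)
391 + (-5711) = -5320 (10101100111000)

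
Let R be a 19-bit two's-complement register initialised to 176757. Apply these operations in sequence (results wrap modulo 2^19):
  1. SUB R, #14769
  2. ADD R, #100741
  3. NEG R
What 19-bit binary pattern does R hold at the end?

0111111110110110111

Start: R = 176757 = 0101011001001110101.
R = 176757 − 14769 = 161988 = 0100111100011000100
R = 161988 + 100741 = 262729; wraps to -261559 = 1000000001001001001
R = −(-261559) = 261559 = 0111111110110110111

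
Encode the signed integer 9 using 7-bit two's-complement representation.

9 is non-negative, so write it directly in 7 bits: 0001001.

0001001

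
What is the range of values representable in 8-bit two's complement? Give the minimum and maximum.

min = -128, max = 127

Minimum: −2^7 = -128.
Maximum: 2^7 − 1 = 127.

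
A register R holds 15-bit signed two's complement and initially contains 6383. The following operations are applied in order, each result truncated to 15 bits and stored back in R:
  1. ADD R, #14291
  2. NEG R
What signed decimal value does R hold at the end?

Start: R = 6383 = 001100011101111.
R = 6383 + 14291 = 20674; wraps to -12094 = 101000011000010
R = −(-12094) = 12094 = 010111100111110

12094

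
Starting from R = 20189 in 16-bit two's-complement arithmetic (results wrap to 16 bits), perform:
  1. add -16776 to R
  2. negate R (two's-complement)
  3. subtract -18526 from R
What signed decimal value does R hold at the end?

Start: R = 20189 = 0100111011011101.
R = 20189 + (-16776) = 3413 = 0000110101010101
R = −(3413) = -3413 = 1111001010101011
R = -3413 − (-18526) = 15113 = 0011101100001001

15113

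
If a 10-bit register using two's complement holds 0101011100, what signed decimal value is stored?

348

MSB is 0, so the value is non-negative: 0101011100 = 348.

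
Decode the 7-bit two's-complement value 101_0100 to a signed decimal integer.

-44

MSB is 1, so the value is negative.
Invert: 0101011. Add 1: 0101100 = 44. So the value is −44.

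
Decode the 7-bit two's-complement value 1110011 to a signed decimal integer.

MSB is 1, so the value is negative.
Invert: 0001100. Add 1: 0001101 = 13. So the value is −13.

-13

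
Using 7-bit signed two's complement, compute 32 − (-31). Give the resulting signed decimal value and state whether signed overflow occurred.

63; no overflow

32 → 0100000
-31 → 1100001
Subtract via negate-and-add: invert 1100001 + 1 = 0011111 (i.e. 31).
  0100000
+ 0011111
= 0111111
Result 0111111: MSB = 0 → value 63.
Both addends (after negating the subtrahend) are non-negative and so is the stored result: no signed overflow.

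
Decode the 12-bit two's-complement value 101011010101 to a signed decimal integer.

-1323

MSB is 1, so the value is negative.
Unsigned reading: 2773. Subtract 2^12 = 4096: 2773 − 4096 = -1323.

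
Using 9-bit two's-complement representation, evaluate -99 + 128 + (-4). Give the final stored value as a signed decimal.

25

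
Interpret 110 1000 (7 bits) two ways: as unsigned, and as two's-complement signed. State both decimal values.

unsigned = 104, signed = -24

Unsigned: 1101000 = 104.
Signed: MSB=1 → 104 − 128 = -24.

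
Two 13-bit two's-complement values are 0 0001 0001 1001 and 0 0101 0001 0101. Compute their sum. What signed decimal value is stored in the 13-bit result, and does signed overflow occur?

0 0001 0001 1001 → 0000100011001 = 281 (signed)
0 0101 0001 0101 → 0010100010101 = 1301 (signed)
  0000100011001
+ 0010100010101
= 0011000101110
Result 0011000101110: MSB = 0 → value 1582.
Both addends are non-negative and so is the stored result: no signed overflow.

1582; no overflow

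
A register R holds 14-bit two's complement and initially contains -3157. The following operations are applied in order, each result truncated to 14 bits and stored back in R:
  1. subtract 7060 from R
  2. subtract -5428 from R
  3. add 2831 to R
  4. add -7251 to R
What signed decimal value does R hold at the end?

7175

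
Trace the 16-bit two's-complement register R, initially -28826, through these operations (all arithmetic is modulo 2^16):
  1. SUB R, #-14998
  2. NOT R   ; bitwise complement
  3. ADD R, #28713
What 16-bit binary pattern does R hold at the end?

1010011000101100

Start: R = -28826 = 1000111101100110.
R = -28826 − (-14998) = -13828 = 1100100111111100
R = NOT 1100100111111100 = 0011011000000011 = 13827
R = 13827 + 28713 = 42540; wraps to -22996 = 1010011000101100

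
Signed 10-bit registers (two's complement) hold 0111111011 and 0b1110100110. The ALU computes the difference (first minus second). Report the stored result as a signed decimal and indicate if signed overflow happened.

-427; overflow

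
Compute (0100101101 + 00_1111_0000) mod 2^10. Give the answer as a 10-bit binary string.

1000011101

  0100101101
+ 0011110000
= 1000011101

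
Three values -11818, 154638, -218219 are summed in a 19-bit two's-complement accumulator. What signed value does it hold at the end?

-75399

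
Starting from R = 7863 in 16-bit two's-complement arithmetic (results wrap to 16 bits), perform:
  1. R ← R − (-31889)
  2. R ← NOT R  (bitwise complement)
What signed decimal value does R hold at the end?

25783

Start: R = 7863 = 0001111010110111.
R = 7863 − (-31889) = 39752; wraps to -25784 = 1001101101001000
R = NOT 1001101101001000 = 0110010010110111 = 25783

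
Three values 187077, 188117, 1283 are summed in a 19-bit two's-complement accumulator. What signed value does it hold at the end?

-147811

187077 + 188117 = 375194 → wraps to -149094 (1011011100110011010)
-149094 + 1283 = -147811 (1011011111010011101)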